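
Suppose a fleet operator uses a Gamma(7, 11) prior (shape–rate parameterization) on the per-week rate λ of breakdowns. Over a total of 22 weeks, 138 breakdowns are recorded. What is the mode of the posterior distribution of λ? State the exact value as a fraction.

Total count 138 over total exposure 22 weeks.
Conjugate update: add total count to the shape and total exposure to the rate, giving Gamma(145, 33).
Posterior mode = (α'−1)/β' = 144/33 = 48/11.

48/11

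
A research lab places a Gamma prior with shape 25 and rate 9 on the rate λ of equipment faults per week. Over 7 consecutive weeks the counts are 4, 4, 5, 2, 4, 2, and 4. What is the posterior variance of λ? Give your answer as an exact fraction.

25/128

Total count: 4 + 4 + 5 + 2 + 4 + 2 + 4 = 25.
Total exposure: 7 weeks.
Gamma(α, β) with Poisson data over total exposure Σt gives posterior Gamma(α+Σx, β+Σt) = Gamma(50, 16).
Posterior variance = α'/β'² = 50/256 = 25/128.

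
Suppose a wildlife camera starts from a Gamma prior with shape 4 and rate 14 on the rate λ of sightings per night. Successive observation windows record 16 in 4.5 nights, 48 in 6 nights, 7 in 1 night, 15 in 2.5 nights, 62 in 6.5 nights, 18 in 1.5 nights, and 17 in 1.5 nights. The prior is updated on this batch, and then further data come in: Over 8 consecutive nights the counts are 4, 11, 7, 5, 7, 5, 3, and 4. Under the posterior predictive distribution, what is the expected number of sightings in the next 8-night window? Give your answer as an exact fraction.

Total count: 16 + 48 + 7 + 15 + 62 + 18 + 17 = 183.
Total exposure: 4.5 + 6 + 1 + 2.5 + 6.5 + 1.5 + 1.5 = 23.5 nights.
After the first batch: Gamma(4 + 183, 14 + 23.5) = Gamma(187, 75/2).
Total count: 4 + 11 + 7 + 5 + 7 + 5 + 3 + 4 = 46.
Total exposure: 8 nights.
After the second batch: Gamma(187 + 46, 75/2 + 8) = Gamma(233, 91/2).
Predictive mean over an 8-night window = T·E[λ|data] = 8·233/(91/2) = 3728/91.

3728/91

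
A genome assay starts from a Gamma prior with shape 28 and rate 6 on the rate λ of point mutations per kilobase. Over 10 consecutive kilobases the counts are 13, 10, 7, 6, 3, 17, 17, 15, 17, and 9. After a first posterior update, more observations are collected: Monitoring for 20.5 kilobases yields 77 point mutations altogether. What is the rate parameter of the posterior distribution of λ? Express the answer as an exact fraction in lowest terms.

73/2

Total count: 13 + 10 + 7 + 6 + 3 + 17 + 17 + 15 + 17 + 9 = 114.
Total exposure: 10 kilobases.
After the first batch: Gamma(28 + 114, 6 + 10) = Gamma(142, 16).
Total count 77 over total exposure 20.5 kilobases.
After the second batch: Gamma(142 + 77, 16 + 20.5) = Gamma(219, 73/2).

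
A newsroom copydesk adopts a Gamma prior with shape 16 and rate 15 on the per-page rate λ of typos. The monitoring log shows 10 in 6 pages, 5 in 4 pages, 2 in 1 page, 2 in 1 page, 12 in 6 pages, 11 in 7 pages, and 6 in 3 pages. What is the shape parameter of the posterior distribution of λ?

Total count: 10 + 5 + 2 + 2 + 12 + 11 + 6 = 48.
Total exposure: 6 + 4 + 1 + 1 + 6 + 7 + 3 = 28 pages.
Conjugate update: add total count to the shape and total exposure to the rate, giving Gamma(64, 43).

64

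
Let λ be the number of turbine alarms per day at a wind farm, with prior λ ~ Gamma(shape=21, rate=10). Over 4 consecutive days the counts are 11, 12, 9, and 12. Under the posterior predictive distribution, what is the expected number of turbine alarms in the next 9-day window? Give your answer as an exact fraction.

Total count: 11 + 12 + 9 + 12 = 44.
Total exposure: 4 days.
By Gamma–Poisson conjugacy, the posterior is Gamma(α + Σx, β + Σt) = Gamma(21 + 44, 10 + 4) = Gamma(65, 14).
Predictive mean over a 9-day window = T·E[λ|data] = 9·65/14 = 585/14.

585/14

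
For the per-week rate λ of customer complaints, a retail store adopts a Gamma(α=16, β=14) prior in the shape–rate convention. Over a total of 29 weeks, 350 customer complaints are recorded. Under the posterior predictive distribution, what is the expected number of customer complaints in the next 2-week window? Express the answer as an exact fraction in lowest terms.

Total count 350 over total exposure 29 weeks.
By Gamma–Poisson conjugacy, the posterior is Gamma(α + Σx, β + Σt) = Gamma(16 + 350, 14 + 29) = Gamma(366, 43).
Predictive mean over a 2-week window = T·E[λ|data] = 2·366/43 = 732/43.

732/43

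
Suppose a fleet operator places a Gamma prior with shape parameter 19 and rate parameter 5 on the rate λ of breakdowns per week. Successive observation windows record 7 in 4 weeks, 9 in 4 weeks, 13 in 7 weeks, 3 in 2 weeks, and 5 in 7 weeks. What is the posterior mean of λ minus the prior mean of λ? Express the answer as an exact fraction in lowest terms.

Total count: 7 + 9 + 13 + 3 + 5 = 37.
Total exposure: 4 + 4 + 7 + 2 + 7 = 24 weeks.
Conjugate update: add total count to the shape and total exposure to the rate, giving Gamma(56, 29).
Posterior mean = 56/29 = 56/29; prior mean = 19/5 = 19/5. Difference = 56/29 − 19/5 = -271/145.

-271/145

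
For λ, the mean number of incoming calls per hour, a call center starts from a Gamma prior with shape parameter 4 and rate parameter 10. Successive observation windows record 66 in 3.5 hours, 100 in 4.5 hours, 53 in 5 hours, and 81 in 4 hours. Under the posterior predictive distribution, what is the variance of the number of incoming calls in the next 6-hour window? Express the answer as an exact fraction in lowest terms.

6688/81

Total count: 66 + 100 + 53 + 81 = 300.
Total exposure: 3.5 + 4.5 + 5 + 4 = 17 hours.
By Gamma–Poisson conjugacy, the posterior is Gamma(α + Σx, β + Σt) = Gamma(4 + 300, 10 + 17) = Gamma(304, 27).
The posterior predictive for a window of length T is Negative Binomial with variance T·α'·(β'+T)/β'² = 6·304·33/729 = 6688/81.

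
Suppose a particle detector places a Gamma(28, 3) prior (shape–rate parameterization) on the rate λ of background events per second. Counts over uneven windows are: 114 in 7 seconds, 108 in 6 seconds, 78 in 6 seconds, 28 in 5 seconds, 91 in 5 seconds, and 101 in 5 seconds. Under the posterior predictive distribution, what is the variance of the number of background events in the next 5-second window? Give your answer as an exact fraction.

Total count: 114 + 108 + 78 + 28 + 91 + 101 = 520.
Total exposure: 7 + 6 + 6 + 5 + 5 + 5 = 34 seconds.
The Gamma prior is conjugate for the Poisson rate, so λ | data ~ Gamma(28+520, 3+34) = Gamma(548, 37).
The posterior predictive for a window of length T is Negative Binomial with variance T·α'·(β'+T)/β'² = 5·548·42/1369 = 115080/1369.

115080/1369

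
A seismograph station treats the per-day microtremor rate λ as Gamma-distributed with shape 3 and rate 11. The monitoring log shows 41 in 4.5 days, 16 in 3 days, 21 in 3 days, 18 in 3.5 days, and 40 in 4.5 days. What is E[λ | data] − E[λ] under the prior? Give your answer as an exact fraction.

Total count: 41 + 16 + 21 + 18 + 40 = 136.
Total exposure: 4.5 + 3 + 3 + 3.5 + 4.5 = 18.5 days.
Conjugate update: add total count to the shape and total exposure to the rate, giving Gamma(139, 59/2).
Posterior mean = 139/(59/2) = 278/59; prior mean = 3/11 = 3/11. Difference = 278/59 − 3/11 = 2881/649.

2881/649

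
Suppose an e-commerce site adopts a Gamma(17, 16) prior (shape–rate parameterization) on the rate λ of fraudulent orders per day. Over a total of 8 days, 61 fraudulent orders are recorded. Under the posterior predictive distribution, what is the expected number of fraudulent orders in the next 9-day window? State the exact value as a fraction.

Total count 61 over total exposure 8 days.
Posterior: α' = 17 + 61 = 78, β' = 16 + 8 = 24.
Predictive mean over a 9-day window = T·E[λ|data] = 9·78/24 = 117/4.

117/4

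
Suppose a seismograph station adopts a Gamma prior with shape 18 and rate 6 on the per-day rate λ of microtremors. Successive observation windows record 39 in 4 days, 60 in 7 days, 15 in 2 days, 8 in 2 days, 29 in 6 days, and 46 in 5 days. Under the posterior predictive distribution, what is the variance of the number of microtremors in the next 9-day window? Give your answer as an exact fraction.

79335/1024

Total count: 39 + 60 + 15 + 8 + 29 + 46 = 197.
Total exposure: 4 + 7 + 2 + 2 + 6 + 5 = 26 days.
By Gamma–Poisson conjugacy, the posterior is Gamma(α + Σx, β + Σt) = Gamma(18 + 197, 6 + 26) = Gamma(215, 32).
The posterior predictive for a window of length T is Negative Binomial with variance T·α'·(β'+T)/β'² = 9·215·41/1024 = 79335/1024.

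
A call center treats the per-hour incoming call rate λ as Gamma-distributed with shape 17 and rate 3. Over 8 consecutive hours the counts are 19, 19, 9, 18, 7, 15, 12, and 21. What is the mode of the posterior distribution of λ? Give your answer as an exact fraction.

136/11

Total count: 19 + 19 + 9 + 18 + 7 + 15 + 12 + 21 = 120.
Total exposure: 8 hours.
Posterior: α' = 17 + 120 = 137, β' = 3 + 8 = 11.
Posterior mode = (α'−1)/β' = 136/11.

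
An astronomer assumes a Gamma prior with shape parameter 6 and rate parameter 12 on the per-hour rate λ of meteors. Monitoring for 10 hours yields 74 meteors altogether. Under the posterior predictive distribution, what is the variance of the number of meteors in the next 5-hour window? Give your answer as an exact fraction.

2700/121

Total count 74 over total exposure 10 hours.
Gamma(α, β) with Poisson data over total exposure Σt gives posterior Gamma(α+Σx, β+Σt) = Gamma(80, 22).
The posterior predictive for a window of length T is Negative Binomial with variance T·α'·(β'+T)/β'² = 5·80·27/484 = 2700/121.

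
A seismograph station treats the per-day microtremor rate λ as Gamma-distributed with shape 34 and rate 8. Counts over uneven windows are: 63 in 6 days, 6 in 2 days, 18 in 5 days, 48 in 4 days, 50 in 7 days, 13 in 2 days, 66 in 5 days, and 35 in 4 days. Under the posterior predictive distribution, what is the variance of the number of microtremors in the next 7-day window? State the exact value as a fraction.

Total count: 63 + 6 + 18 + 48 + 50 + 13 + 66 + 35 = 299.
Total exposure: 6 + 2 + 5 + 4 + 7 + 2 + 5 + 4 = 35 days.
Conjugate update: add total count to the shape and total exposure to the rate, giving Gamma(333, 43).
The posterior predictive for a window of length T is Negative Binomial with variance T·α'·(β'+T)/β'² = 7·333·50/1849 = 116550/1849.

116550/1849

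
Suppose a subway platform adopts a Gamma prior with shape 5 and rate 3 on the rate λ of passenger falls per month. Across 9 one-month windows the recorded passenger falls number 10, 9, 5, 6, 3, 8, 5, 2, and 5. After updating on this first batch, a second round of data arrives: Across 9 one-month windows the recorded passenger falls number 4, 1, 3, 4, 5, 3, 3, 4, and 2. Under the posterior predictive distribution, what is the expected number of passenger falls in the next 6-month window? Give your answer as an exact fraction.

Total count: 10 + 9 + 5 + 6 + 3 + 8 + 5 + 2 + 5 = 53.
Total exposure: 9 months.
After the first batch: Gamma(5 + 53, 3 + 9) = Gamma(58, 12).
Total count: 4 + 1 + 3 + 4 + 5 + 3 + 3 + 4 + 2 = 29.
Total exposure: 9 months.
After the second batch: Gamma(58 + 29, 12 + 9) = Gamma(87, 21).
Predictive mean over a 6-month window = T·E[λ|data] = 6·87/21 = 174/7.

174/7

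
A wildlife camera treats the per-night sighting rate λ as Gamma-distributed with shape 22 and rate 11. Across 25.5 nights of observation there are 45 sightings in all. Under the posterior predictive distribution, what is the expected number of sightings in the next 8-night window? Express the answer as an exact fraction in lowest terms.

Total count 45 over total exposure 25.5 nights.
By Gamma–Poisson conjugacy, the posterior is Gamma(α + Σx, β + Σt) = Gamma(22 + 45, 11 + 25.5) = Gamma(67, 73/2).
Predictive mean over an 8-night window = T·E[λ|data] = 8·67/(73/2) = 1072/73.

1072/73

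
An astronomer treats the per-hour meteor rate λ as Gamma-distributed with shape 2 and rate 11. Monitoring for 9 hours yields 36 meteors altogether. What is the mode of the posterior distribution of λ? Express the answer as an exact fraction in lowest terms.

Total count 36 over total exposure 9 hours.
Gamma(α, β) with Poisson data over total exposure Σt gives posterior Gamma(α+Σx, β+Σt) = Gamma(38, 20).
Posterior mode = (α'−1)/β' = 37/20.

37/20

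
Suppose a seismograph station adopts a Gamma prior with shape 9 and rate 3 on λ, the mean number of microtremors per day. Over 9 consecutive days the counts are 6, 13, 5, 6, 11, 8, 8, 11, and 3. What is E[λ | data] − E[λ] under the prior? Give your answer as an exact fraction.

Total count: 6 + 13 + 5 + 6 + 11 + 8 + 8 + 11 + 3 = 71.
Total exposure: 9 days.
Conjugate update: add total count to the shape and total exposure to the rate, giving Gamma(80, 12).
Posterior mean = 80/12 = 20/3; prior mean = 9/3 = 3. Difference = 20/3 − 3 = 11/3.

11/3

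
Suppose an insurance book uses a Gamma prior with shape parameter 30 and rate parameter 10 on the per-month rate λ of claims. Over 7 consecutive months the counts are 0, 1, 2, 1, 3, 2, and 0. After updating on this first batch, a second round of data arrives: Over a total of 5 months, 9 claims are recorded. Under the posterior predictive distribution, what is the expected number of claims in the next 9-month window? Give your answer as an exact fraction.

216/11

Total count: 0 + 1 + 2 + 1 + 3 + 2 + 0 = 9.
Total exposure: 7 months.
After the first batch: Gamma(30 + 9, 10 + 7) = Gamma(39, 17).
Total count 9 over total exposure 5 months.
After the second batch: Gamma(39 + 9, 17 + 5) = Gamma(48, 22).
Predictive mean over a 9-month window = T·E[λ|data] = 9·48/22 = 216/11.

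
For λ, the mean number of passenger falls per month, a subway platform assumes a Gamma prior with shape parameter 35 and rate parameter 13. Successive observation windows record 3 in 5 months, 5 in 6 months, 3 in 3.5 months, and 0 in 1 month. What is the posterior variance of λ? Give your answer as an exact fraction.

Total count: 3 + 5 + 3 + 0 = 11.
Total exposure: 5 + 6 + 3.5 + 1 = 15.5 months.
The Gamma prior is conjugate for the Poisson rate, so λ | data ~ Gamma(35+11, 13+15.5) = Gamma(46, 57/2).
Posterior variance = α'/β'² = 46/(3249/4) = 184/3249.

184/3249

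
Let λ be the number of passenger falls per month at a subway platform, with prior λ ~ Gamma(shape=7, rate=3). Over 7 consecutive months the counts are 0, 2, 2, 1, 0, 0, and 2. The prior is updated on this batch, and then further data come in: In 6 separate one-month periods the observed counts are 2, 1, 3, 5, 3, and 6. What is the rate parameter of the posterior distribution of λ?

Total count: 0 + 2 + 2 + 1 + 0 + 0 + 2 = 7.
Total exposure: 7 months.
After the first batch: Gamma(7 + 7, 3 + 7) = Gamma(14, 10).
Total count: 2 + 1 + 3 + 5 + 3 + 6 = 20.
Total exposure: 6 months.
After the second batch: Gamma(14 + 20, 10 + 6) = Gamma(34, 16).

16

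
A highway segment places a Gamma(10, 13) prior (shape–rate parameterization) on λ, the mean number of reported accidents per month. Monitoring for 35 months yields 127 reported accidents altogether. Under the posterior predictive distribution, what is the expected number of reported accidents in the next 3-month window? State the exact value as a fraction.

137/16

Total count 127 over total exposure 35 months.
Conjugate update: add total count to the shape and total exposure to the rate, giving Gamma(137, 48).
Predictive mean over a 3-month window = T·E[λ|data] = 3·137/48 = 137/16.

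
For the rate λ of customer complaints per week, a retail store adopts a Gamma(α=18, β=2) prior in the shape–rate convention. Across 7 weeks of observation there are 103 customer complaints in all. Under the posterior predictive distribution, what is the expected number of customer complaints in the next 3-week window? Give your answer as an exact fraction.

Total count 103 over total exposure 7 weeks.
The Gamma prior is conjugate for the Poisson rate, so λ | data ~ Gamma(18+103, 2+7) = Gamma(121, 9).
Predictive mean over a 3-week window = T·E[λ|data] = 3·121/9 = 121/3.

121/3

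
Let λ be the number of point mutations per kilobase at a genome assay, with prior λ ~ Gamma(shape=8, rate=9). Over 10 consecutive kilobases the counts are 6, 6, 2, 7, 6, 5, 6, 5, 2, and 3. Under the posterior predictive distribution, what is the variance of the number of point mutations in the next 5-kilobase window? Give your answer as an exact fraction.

Total count: 6 + 6 + 2 + 7 + 6 + 5 + 6 + 5 + 2 + 3 = 48.
Total exposure: 10 kilobases.
The Gamma prior is conjugate for the Poisson rate, so λ | data ~ Gamma(8+48, 9+10) = Gamma(56, 19).
The posterior predictive for a window of length T is Negative Binomial with variance T·α'·(β'+T)/β'² = 5·56·24/361 = 6720/361.

6720/361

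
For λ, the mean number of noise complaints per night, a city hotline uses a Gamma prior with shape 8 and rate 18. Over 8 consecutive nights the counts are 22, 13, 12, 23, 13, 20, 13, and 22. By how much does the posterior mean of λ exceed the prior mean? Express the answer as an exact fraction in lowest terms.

605/117

Total count: 22 + 13 + 12 + 23 + 13 + 20 + 13 + 22 = 138.
Total exposure: 8 nights.
The Gamma prior is conjugate for the Poisson rate, so λ | data ~ Gamma(8+138, 18+8) = Gamma(146, 26).
Posterior mean = 146/26 = 73/13; prior mean = 8/18 = 4/9. Difference = 73/13 − 4/9 = 605/117.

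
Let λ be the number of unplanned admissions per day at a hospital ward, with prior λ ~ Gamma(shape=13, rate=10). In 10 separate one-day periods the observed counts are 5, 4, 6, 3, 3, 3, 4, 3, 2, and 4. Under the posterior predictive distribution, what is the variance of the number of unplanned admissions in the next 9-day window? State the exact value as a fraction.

Total count: 5 + 4 + 6 + 3 + 3 + 3 + 4 + 3 + 2 + 4 = 37.
Total exposure: 10 days.
By Gamma–Poisson conjugacy, the posterior is Gamma(α + Σx, β + Σt) = Gamma(13 + 37, 10 + 10) = Gamma(50, 20).
The posterior predictive for a window of length T is Negative Binomial with variance T·α'·(β'+T)/β'² = 9·50·29/400 = 261/8.

261/8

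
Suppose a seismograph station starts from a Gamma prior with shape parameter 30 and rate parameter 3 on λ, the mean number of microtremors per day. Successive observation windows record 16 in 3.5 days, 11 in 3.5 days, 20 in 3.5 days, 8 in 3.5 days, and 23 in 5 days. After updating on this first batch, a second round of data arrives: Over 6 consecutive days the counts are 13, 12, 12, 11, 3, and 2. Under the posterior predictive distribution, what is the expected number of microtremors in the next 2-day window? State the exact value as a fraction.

Total count: 16 + 11 + 20 + 8 + 23 = 78.
Total exposure: 3.5 + 3.5 + 3.5 + 3.5 + 5 = 19 days.
After the first batch: Gamma(30 + 78, 3 + 19) = Gamma(108, 22).
Total count: 13 + 12 + 12 + 11 + 3 + 2 = 53.
Total exposure: 6 days.
After the second batch: Gamma(108 + 53, 22 + 6) = Gamma(161, 28).
Predictive mean over a 2-day window = T·E[λ|data] = 2·161/28 = 23/2.

23/2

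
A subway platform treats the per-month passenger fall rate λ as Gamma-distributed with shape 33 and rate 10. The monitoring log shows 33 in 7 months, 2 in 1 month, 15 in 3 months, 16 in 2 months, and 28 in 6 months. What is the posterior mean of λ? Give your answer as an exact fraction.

Total count: 33 + 2 + 15 + 16 + 28 = 94.
Total exposure: 7 + 1 + 3 + 2 + 6 = 19 months.
Gamma(α, β) with Poisson data over total exposure Σt gives posterior Gamma(α+Σx, β+Σt) = Gamma(127, 29).
Posterior mean = α'/β' = 127/29.

127/29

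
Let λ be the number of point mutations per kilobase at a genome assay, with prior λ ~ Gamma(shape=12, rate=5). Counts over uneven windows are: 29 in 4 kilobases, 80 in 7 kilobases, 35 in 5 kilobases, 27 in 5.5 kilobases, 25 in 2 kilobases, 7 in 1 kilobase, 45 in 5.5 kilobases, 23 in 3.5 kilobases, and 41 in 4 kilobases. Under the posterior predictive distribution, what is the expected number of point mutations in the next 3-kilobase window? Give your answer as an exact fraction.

1944/85

Total count: 29 + 80 + 35 + 27 + 25 + 7 + 45 + 23 + 41 = 312.
Total exposure: 4 + 7 + 5 + 5.5 + 2 + 1 + 5.5 + 3.5 + 4 = 37.5 kilobases.
Gamma(α, β) with Poisson data over total exposure Σt gives posterior Gamma(α+Σx, β+Σt) = Gamma(324, 85/2).
Predictive mean over a 3-kilobase window = T·E[λ|data] = 3·324/(85/2) = 1944/85.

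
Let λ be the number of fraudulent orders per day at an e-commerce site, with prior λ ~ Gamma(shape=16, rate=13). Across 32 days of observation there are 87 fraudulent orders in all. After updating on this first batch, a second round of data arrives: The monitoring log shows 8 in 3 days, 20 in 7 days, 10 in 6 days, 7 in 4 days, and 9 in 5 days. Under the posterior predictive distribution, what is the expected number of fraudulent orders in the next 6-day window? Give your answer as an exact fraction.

471/35

Total count 87 over total exposure 32 days.
After the first batch: Gamma(16 + 87, 13 + 32) = Gamma(103, 45).
Total count: 8 + 20 + 10 + 7 + 9 = 54.
Total exposure: 3 + 7 + 6 + 4 + 5 = 25 days.
After the second batch: Gamma(103 + 54, 45 + 25) = Gamma(157, 70).
Predictive mean over a 6-day window = T·E[λ|data] = 6·157/70 = 471/35.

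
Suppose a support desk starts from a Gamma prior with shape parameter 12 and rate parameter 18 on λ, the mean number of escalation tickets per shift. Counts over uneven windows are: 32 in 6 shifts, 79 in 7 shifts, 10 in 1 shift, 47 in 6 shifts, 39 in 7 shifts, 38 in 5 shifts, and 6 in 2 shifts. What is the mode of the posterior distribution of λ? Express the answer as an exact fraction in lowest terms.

131/26

Total count: 32 + 79 + 10 + 47 + 39 + 38 + 6 = 251.
Total exposure: 6 + 7 + 1 + 6 + 7 + 5 + 2 = 34 shifts.
Gamma(α, β) with Poisson data over total exposure Σt gives posterior Gamma(α+Σx, β+Σt) = Gamma(263, 52).
Posterior mode = (α'−1)/β' = 262/52 = 131/26.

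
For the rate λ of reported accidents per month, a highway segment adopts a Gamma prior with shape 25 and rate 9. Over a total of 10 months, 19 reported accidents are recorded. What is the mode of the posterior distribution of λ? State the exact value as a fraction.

43/19

Total count 19 over total exposure 10 months.
By Gamma–Poisson conjugacy, the posterior is Gamma(α + Σx, β + Σt) = Gamma(25 + 19, 9 + 10) = Gamma(44, 19).
Posterior mode = (α'−1)/β' = 43/19.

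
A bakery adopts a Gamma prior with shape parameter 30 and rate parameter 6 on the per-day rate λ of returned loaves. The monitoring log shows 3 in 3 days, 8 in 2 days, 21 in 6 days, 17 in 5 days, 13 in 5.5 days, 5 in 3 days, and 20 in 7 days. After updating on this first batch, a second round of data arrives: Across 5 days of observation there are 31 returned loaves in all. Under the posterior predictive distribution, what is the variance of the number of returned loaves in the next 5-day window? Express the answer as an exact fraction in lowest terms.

5624/289

Total count: 3 + 8 + 21 + 17 + 13 + 5 + 20 = 87.
Total exposure: 3 + 2 + 6 + 5 + 5.5 + 3 + 7 = 31.5 days.
After the first batch: Gamma(30 + 87, 6 + 31.5) = Gamma(117, 75/2).
Total count 31 over total exposure 5 days.
After the second batch: Gamma(117 + 31, 75/2 + 5) = Gamma(148, 85/2).
The posterior predictive for a window of length T is Negative Binomial with variance T·α'·(β'+T)/β'² = 5·148·(95/2)/(7225/4) = 5624/289.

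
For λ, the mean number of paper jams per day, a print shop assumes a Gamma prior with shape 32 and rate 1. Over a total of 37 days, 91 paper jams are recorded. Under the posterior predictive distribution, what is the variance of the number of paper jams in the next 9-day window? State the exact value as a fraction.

52029/1444

Total count 91 over total exposure 37 days.
By Gamma–Poisson conjugacy, the posterior is Gamma(α + Σx, β + Σt) = Gamma(32 + 91, 1 + 37) = Gamma(123, 38).
The posterior predictive for a window of length T is Negative Binomial with variance T·α'·(β'+T)/β'² = 9·123·47/1444 = 52029/1444.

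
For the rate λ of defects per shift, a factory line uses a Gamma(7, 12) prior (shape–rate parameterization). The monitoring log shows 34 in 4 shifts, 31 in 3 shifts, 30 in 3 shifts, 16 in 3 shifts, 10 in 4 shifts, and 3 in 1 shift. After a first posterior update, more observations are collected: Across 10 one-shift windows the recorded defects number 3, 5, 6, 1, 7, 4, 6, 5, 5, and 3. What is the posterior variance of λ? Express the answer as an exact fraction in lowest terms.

Total count: 34 + 31 + 30 + 16 + 10 + 3 = 124.
Total exposure: 4 + 3 + 3 + 3 + 4 + 1 = 18 shifts.
After the first batch: Gamma(7 + 124, 12 + 18) = Gamma(131, 30).
Total count: 3 + 5 + 6 + 1 + 7 + 4 + 6 + 5 + 5 + 3 = 45.
Total exposure: 10 shifts.
After the second batch: Gamma(131 + 45, 30 + 10) = Gamma(176, 40).
Posterior variance = α'/β'² = 176/1600 = 11/100.

11/100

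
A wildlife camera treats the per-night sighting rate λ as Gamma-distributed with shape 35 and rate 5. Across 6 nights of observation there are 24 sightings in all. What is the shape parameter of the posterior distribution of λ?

59

Total count 24 over total exposure 6 nights.
By Gamma–Poisson conjugacy, the posterior is Gamma(α + Σx, β + Σt) = Gamma(35 + 24, 5 + 6) = Gamma(59, 11).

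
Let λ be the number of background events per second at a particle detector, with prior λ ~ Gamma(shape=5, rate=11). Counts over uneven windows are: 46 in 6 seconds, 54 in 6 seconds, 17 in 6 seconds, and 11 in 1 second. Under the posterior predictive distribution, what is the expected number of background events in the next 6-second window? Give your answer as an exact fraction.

Total count: 46 + 54 + 17 + 11 = 128.
Total exposure: 6 + 6 + 6 + 1 = 19 seconds.
Conjugate update: add total count to the shape and total exposure to the rate, giving Gamma(133, 30).
Predictive mean over a 6-second window = T·E[λ|data] = 6·133/30 = 133/5.

133/5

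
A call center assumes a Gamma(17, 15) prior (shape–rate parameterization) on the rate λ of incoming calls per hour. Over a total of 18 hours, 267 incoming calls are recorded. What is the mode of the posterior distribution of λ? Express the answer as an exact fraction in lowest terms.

Total count 267 over total exposure 18 hours.
Posterior: α' = 17 + 267 = 284, β' = 15 + 18 = 33.
Posterior mode = (α'−1)/β' = 283/33.

283/33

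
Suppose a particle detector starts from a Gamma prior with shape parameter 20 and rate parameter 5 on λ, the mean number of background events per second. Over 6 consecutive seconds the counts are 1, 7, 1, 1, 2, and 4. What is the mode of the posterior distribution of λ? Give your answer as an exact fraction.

Total count: 1 + 7 + 1 + 1 + 2 + 4 = 16.
Total exposure: 6 seconds.
By Gamma–Poisson conjugacy, the posterior is Gamma(α + Σx, β + Σt) = Gamma(20 + 16, 5 + 6) = Gamma(36, 11).
Posterior mode = (α'−1)/β' = 35/11.

35/11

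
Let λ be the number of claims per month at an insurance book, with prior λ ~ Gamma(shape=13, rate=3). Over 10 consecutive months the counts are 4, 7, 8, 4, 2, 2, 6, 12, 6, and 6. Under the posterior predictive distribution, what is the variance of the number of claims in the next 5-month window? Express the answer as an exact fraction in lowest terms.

Total count: 4 + 7 + 8 + 4 + 2 + 2 + 6 + 12 + 6 + 6 = 57.
Total exposure: 10 months.
The Gamma prior is conjugate for the Poisson rate, so λ | data ~ Gamma(13+57, 3+10) = Gamma(70, 13).
The posterior predictive for a window of length T is Negative Binomial with variance T·α'·(β'+T)/β'² = 5·70·18/169 = 6300/169.

6300/169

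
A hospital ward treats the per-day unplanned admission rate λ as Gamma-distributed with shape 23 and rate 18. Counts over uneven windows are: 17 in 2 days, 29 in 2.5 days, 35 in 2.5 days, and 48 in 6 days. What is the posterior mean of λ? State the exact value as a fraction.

152/31

Total count: 17 + 29 + 35 + 48 = 129.
Total exposure: 2 + 2.5 + 2.5 + 6 = 13 days.
Conjugate update: add total count to the shape and total exposure to the rate, giving Gamma(152, 31).
Posterior mean = α'/β' = 152/31.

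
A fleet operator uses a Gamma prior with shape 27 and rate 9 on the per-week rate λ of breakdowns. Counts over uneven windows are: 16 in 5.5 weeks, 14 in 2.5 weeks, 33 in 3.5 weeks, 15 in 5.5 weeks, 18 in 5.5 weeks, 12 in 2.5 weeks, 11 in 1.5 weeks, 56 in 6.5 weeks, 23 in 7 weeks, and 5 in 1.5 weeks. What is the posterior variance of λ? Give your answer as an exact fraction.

Total count: 16 + 14 + 33 + 15 + 18 + 12 + 11 + 56 + 23 + 5 = 203.
Total exposure: 5.5 + 2.5 + 3.5 + 5.5 + 5.5 + 2.5 + 1.5 + 6.5 + 7 + 1.5 = 41.5 weeks.
Gamma(α, β) with Poisson data over total exposure Σt gives posterior Gamma(α+Σx, β+Σt) = Gamma(230, 101/2).
Posterior variance = α'/β'² = 230/(10201/4) = 920/10201.

920/10201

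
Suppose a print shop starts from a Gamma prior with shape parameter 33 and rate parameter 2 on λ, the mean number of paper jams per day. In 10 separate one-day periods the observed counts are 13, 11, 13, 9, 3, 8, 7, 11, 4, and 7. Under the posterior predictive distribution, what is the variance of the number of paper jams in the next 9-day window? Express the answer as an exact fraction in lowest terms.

2499/16

Total count: 13 + 11 + 13 + 9 + 3 + 8 + 7 + 11 + 4 + 7 = 86.
Total exposure: 10 days.
Gamma(α, β) with Poisson data over total exposure Σt gives posterior Gamma(α+Σx, β+Σt) = Gamma(119, 12).
The posterior predictive for a window of length T is Negative Binomial with variance T·α'·(β'+T)/β'² = 9·119·21/144 = 2499/16.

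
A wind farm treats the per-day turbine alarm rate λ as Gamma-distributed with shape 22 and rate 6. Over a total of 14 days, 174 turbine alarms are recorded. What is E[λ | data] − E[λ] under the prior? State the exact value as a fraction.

92/15

Total count 174 over total exposure 14 days.
Gamma(α, β) with Poisson data over total exposure Σt gives posterior Gamma(α+Σx, β+Σt) = Gamma(196, 20).
Posterior mean = 196/20 = 49/5; prior mean = 22/6 = 11/3. Difference = 49/5 − 11/3 = 92/15.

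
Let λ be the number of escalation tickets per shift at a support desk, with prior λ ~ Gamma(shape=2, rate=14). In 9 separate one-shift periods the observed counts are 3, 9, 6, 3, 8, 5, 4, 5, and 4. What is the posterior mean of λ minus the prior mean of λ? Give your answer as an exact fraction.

320/161

Total count: 3 + 9 + 6 + 3 + 8 + 5 + 4 + 5 + 4 = 47.
Total exposure: 9 shifts.
By Gamma–Poisson conjugacy, the posterior is Gamma(α + Σx, β + Σt) = Gamma(2 + 47, 14 + 9) = Gamma(49, 23).
Posterior mean = 49/23 = 49/23; prior mean = 2/14 = 1/7. Difference = 49/23 − 1/7 = 320/161.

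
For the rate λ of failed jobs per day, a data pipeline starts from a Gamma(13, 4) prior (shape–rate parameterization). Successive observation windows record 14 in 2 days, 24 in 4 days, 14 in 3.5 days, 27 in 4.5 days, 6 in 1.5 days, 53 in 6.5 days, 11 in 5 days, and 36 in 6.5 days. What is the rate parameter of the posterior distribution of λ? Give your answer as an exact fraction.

75/2

Total count: 14 + 24 + 14 + 27 + 6 + 53 + 11 + 36 = 185.
Total exposure: 2 + 4 + 3.5 + 4.5 + 1.5 + 6.5 + 5 + 6.5 = 33.5 days.
Conjugate update: add total count to the shape and total exposure to the rate, giving Gamma(198, 75/2).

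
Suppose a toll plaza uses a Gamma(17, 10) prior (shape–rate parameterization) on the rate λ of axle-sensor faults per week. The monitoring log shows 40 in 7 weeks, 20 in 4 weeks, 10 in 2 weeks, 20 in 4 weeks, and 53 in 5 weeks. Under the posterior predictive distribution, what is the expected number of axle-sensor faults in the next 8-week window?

Total count: 40 + 20 + 10 + 20 + 53 = 143.
Total exposure: 7 + 4 + 2 + 4 + 5 = 22 weeks.
The Gamma prior is conjugate for the Poisson rate, so λ | data ~ Gamma(17+143, 10+22) = Gamma(160, 32).
Predictive mean over an 8-week window = T·E[λ|data] = 8·160/32 = 40.

40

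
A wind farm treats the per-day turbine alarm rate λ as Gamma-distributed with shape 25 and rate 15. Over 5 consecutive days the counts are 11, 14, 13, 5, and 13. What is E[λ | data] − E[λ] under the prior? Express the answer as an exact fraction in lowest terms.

Total count: 11 + 14 + 13 + 5 + 13 = 56.
Total exposure: 5 days.
Conjugate update: add total count to the shape and total exposure to the rate, giving Gamma(81, 20).
Posterior mean = 81/20 = 81/20; prior mean = 25/15 = 5/3. Difference = 81/20 − 5/3 = 143/60.

143/60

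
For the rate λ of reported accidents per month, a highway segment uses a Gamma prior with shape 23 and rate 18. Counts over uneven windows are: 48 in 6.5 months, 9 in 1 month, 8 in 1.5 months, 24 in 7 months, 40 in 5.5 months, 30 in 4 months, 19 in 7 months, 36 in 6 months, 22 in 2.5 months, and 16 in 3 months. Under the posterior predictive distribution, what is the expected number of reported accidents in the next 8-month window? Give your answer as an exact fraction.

1100/31

Total count: 48 + 9 + 8 + 24 + 40 + 30 + 19 + 36 + 22 + 16 = 252.
Total exposure: 6.5 + 1 + 1.5 + 7 + 5.5 + 4 + 7 + 6 + 2.5 + 3 = 44 months.
Gamma(α, β) with Poisson data over total exposure Σt gives posterior Gamma(α+Σx, β+Σt) = Gamma(275, 62).
Predictive mean over an 8-month window = T·E[λ|data] = 8·275/62 = 1100/31.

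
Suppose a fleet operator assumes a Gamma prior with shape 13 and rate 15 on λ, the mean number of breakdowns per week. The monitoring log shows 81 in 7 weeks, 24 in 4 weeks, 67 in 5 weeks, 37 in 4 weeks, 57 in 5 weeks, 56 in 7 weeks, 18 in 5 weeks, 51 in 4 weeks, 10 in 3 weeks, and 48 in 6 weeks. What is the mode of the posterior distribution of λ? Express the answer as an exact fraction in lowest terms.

Total count: 81 + 24 + 67 + 37 + 57 + 56 + 18 + 51 + 10 + 48 = 449.
Total exposure: 7 + 4 + 5 + 4 + 5 + 7 + 5 + 4 + 3 + 6 = 50 weeks.
Gamma(α, β) with Poisson data over total exposure Σt gives posterior Gamma(α+Σx, β+Σt) = Gamma(462, 65).
Posterior mode = (α'−1)/β' = 461/65.

461/65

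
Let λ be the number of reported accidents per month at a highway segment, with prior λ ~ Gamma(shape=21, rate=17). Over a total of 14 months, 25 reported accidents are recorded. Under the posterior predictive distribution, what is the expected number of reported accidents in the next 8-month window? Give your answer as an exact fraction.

368/31

Total count 25 over total exposure 14 months.
Posterior: α' = 21 + 25 = 46, β' = 17 + 14 = 31.
Predictive mean over an 8-month window = T·E[λ|data] = 8·46/31 = 368/31.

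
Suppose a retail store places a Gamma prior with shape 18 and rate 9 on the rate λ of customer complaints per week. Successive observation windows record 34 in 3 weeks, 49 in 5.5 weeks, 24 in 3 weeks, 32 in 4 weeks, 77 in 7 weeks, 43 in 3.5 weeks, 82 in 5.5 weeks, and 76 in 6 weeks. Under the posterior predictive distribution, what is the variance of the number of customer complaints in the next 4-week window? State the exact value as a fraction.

117160/2883

Total count: 34 + 49 + 24 + 32 + 77 + 43 + 82 + 76 = 417.
Total exposure: 3 + 5.5 + 3 + 4 + 7 + 3.5 + 5.5 + 6 = 37.5 weeks.
Gamma(α, β) with Poisson data over total exposure Σt gives posterior Gamma(α+Σx, β+Σt) = Gamma(435, 93/2).
The posterior predictive for a window of length T is Negative Binomial with variance T·α'·(β'+T)/β'² = 4·435·(101/2)/(8649/4) = 117160/2883.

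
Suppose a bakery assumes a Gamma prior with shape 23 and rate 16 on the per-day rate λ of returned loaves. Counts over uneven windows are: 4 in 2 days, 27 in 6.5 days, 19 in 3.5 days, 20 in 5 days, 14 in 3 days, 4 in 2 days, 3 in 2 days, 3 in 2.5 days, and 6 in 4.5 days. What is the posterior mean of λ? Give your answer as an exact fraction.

123/47

Total count: 4 + 27 + 19 + 20 + 14 + 4 + 3 + 3 + 6 = 100.
Total exposure: 2 + 6.5 + 3.5 + 5 + 3 + 2 + 2 + 2.5 + 4.5 = 31 days.
The Gamma prior is conjugate for the Poisson rate, so λ | data ~ Gamma(23+100, 16+31) = Gamma(123, 47).
Posterior mean = α'/β' = 123/47.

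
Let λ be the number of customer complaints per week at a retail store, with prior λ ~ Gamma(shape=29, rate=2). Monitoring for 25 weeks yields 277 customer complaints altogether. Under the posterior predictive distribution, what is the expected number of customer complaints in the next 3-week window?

34

Total count 277 over total exposure 25 weeks.
Conjugate update: add total count to the shape and total exposure to the rate, giving Gamma(306, 27).
Predictive mean over a 3-week window = T·E[λ|data] = 3·306/27 = 34.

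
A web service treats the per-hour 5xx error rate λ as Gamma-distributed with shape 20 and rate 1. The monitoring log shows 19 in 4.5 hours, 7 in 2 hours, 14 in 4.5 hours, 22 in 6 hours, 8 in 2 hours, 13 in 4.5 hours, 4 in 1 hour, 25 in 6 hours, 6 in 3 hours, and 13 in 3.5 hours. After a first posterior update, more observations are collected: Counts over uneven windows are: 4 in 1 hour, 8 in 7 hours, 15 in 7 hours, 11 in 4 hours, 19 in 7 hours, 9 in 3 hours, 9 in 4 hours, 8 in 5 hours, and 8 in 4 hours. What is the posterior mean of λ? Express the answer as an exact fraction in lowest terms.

121/40

Total count: 19 + 7 + 14 + 22 + 8 + 13 + 4 + 25 + 6 + 13 = 131.
Total exposure: 4.5 + 2 + 4.5 + 6 + 2 + 4.5 + 1 + 6 + 3 + 3.5 = 37 hours.
After the first batch: Gamma(20 + 131, 1 + 37) = Gamma(151, 38).
Total count: 4 + 8 + 15 + 11 + 19 + 9 + 9 + 8 + 8 = 91.
Total exposure: 1 + 7 + 7 + 4 + 7 + 3 + 4 + 5 + 4 = 42 hours.
After the second batch: Gamma(151 + 91, 38 + 42) = Gamma(242, 80).
Posterior mean = α'/β' = 242/80 = 121/40.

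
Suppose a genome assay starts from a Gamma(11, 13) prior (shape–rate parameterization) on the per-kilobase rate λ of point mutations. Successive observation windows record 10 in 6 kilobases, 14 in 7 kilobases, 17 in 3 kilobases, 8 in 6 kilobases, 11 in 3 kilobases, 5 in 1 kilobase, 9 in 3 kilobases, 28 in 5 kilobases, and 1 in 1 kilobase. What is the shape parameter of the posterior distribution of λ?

114

Total count: 10 + 14 + 17 + 8 + 11 + 5 + 9 + 28 + 1 = 103.
Total exposure: 6 + 7 + 3 + 6 + 3 + 1 + 3 + 5 + 1 = 35 kilobases.
Gamma(α, β) with Poisson data over total exposure Σt gives posterior Gamma(α+Σx, β+Σt) = Gamma(114, 48).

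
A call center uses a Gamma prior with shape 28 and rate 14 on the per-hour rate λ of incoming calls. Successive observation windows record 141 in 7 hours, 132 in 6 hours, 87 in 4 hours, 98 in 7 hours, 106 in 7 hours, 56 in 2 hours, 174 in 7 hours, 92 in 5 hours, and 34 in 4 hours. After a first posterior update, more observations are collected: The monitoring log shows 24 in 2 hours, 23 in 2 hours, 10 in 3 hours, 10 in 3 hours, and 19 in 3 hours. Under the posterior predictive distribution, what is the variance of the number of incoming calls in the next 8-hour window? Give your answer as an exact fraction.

43428/361

Total count: 141 + 132 + 87 + 98 + 106 + 56 + 174 + 92 + 34 = 920.
Total exposure: 7 + 6 + 4 + 7 + 7 + 2 + 7 + 5 + 4 = 49 hours.
After the first batch: Gamma(28 + 920, 14 + 49) = Gamma(948, 63).
Total count: 24 + 23 + 10 + 10 + 19 = 86.
Total exposure: 2 + 2 + 3 + 3 + 3 = 13 hours.
After the second batch: Gamma(948 + 86, 63 + 13) = Gamma(1034, 76).
The posterior predictive for a window of length T is Negative Binomial with variance T·α'·(β'+T)/β'² = 8·1034·84/5776 = 43428/361.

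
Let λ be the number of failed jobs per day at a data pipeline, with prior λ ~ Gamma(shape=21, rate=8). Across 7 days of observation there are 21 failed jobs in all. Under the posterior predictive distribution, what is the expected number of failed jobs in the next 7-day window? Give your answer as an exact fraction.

Total count 21 over total exposure 7 days.
By Gamma–Poisson conjugacy, the posterior is Gamma(α + Σx, β + Σt) = Gamma(21 + 21, 8 + 7) = Gamma(42, 15).
Predictive mean over a 7-day window = T·E[λ|data] = 7·42/15 = 98/5.

98/5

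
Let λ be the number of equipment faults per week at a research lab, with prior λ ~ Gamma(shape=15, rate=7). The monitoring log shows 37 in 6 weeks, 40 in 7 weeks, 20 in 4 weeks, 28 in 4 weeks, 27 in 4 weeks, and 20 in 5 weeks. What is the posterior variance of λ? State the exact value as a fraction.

187/1369

Total count: 37 + 40 + 20 + 28 + 27 + 20 = 172.
Total exposure: 6 + 7 + 4 + 4 + 4 + 5 = 30 weeks.
Gamma(α, β) with Poisson data over total exposure Σt gives posterior Gamma(α+Σx, β+Σt) = Gamma(187, 37).
Posterior variance = α'/β'² = 187/1369.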